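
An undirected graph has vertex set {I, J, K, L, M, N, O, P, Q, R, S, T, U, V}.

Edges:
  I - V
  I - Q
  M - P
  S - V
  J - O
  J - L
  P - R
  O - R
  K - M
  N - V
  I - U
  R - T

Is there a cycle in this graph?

No

DFS, tracking each vertex's parent; an edge to a visited non-parent vertex closes a cycle.
Start from V:
visit V (parent –)
  visit N (parent V)
    N–V: parent, skip
  visit S (parent V)
    S–V: parent, skip
  visit I (parent V)
    I–V: parent, skip
    visit Q (parent I)
      Q–I: parent, skip
    visit U (parent I)
      U–I: parent, skip
visit J (parent –)
  visit O (parent J)
    O–J: parent, skip
    visit R (parent O)
      visit T (parent R)
        T–R: parent, skip
      visit P (parent R)
        visit M (parent P)
          visit K (parent M)
            K–M: parent, skip
          M–P: parent, skip
        P–R: parent, skip
      R–O: parent, skip
  visit L (parent J)
    L–J: parent, skip
No non-parent visited neighbor found — the graph is a forest.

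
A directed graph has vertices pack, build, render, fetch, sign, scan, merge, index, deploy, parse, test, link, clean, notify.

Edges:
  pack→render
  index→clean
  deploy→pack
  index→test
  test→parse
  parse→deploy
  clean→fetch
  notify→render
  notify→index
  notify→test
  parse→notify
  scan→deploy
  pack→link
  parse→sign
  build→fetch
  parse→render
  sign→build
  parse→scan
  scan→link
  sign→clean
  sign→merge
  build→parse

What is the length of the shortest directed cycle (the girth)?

For each vertex v, BFS finds the shortest path from v back to v.
The shortest such closed walk is parse → notify → test → parse, length 3.

3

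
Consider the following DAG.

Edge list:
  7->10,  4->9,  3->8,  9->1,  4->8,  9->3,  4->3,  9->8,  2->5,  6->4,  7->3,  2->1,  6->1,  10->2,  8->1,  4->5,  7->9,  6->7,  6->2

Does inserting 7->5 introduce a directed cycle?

Adding 7→5 creates a cycle iff 5 can already reach 7.
Explore from 5: no path reaches 7. The graph stays acyclic.

No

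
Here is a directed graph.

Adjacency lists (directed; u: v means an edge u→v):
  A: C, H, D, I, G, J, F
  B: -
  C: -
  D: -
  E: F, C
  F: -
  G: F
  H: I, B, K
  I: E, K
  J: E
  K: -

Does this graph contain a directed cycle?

DFS with white/gray/black marking, starting from A:
A gray
  C gray
  C black
  H gray
    I gray
      E gray
        F gray
        F black
        E→C: C black — skip
      E black
      K gray
      K black
    I black
    B gray
    B black
    H→K: K black — skip
  H black
  D gray
  D black
  A→I: I black — skip
  G gray
    G→F: F black — skip
  G black
  J gray
    J→E: E black — skip
  J black
  A→F: F black — skip
A black
Every edge goes to a white or black vertex — no back edge, so the graph is acyclic.

No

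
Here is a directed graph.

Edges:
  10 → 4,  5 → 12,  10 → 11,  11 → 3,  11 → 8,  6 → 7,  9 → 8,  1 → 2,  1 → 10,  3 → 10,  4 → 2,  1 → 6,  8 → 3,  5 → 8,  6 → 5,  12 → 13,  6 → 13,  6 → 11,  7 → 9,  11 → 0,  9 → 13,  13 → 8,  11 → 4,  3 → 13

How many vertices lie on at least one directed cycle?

5

A vertex is on a directed cycle iff it belongs to a strongly connected component of size ≥ 2 (or has a self-loop).
The vertices on cycles are {3, 8, 10, 11, 13} — 5 in total.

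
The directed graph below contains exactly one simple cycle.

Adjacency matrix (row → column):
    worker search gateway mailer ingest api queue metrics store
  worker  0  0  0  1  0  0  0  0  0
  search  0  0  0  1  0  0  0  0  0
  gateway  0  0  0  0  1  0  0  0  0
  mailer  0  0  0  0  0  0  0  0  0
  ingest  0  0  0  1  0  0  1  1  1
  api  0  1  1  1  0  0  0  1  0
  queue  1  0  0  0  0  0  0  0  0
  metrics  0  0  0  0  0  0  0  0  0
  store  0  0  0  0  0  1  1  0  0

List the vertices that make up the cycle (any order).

api, store, ingest, gateway

DFS with gray/black marking from ingest:
ingest gray
  mailer gray
  mailer black
  metrics gray
  metrics black
  store gray
    queue gray
      worker gray
        worker→mailer: mailer black — skip
      worker black
    queue black
    api gray
      search gray
        search→mailer: mailer black — skip
      search black
      gateway gray
        gateway→ingest: ingest is gray → back edge
Back edge closes the cycle ingest → store → api → gateway → ingest; its vertices are {api, store, ingest, gateway}.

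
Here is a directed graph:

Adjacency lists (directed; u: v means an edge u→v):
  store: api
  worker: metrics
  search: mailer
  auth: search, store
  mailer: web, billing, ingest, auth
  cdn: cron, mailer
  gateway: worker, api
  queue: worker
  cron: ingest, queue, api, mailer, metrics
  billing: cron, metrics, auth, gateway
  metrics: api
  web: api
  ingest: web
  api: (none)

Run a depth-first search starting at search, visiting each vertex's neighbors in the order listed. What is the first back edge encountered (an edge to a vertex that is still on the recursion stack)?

DFS from search (visiting each vertex's neighbors in the order listed); mark gray on enter, black on exit:
search gray
  mailer gray
    web gray
      api gray
      api black
    web black
    billing gray
      cron gray
        ingest gray
          ingest→web: web black — skip
        ingest black
        queue gray
          worker gray
            metrics gray
              metrics→api: api black — skip
            metrics black
          worker black
        queue black
        cron→api: api black — skip
        cron→mailer: mailer is gray → back edge
First back edge: cron → mailer.

cron→mailer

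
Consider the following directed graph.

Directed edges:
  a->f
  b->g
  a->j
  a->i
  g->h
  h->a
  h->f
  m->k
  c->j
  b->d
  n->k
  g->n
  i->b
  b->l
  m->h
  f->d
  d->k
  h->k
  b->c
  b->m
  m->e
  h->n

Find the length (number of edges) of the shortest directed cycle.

5

For each vertex v, BFS finds the shortest path from v back to v.
The shortest such closed walk is h → a → i → b → m → h, length 5.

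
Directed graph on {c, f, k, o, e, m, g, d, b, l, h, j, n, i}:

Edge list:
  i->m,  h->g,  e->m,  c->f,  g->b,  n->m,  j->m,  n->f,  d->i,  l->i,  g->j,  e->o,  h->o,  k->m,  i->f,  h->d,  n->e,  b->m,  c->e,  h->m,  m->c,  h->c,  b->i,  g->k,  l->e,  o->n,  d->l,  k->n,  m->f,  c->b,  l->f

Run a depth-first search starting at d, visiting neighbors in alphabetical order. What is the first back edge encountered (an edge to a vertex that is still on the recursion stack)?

DFS from d (visiting neighbors in alphabetical order); mark gray on enter, black on exit:
d gray
  i gray
    f gray
    f black
    m gray
      c gray
        b gray
          b→i: i is gray → back edge
First back edge: b → i.

b->i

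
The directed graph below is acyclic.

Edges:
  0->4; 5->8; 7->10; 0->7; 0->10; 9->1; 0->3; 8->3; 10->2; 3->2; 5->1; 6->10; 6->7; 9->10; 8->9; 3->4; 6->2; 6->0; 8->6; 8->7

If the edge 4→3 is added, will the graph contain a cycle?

Adding 4→3 creates a cycle iff 3 can already reach 4.
Path from 3: 3 → 4.
So 3 → … → 4 → 3 is a cycle.

Yes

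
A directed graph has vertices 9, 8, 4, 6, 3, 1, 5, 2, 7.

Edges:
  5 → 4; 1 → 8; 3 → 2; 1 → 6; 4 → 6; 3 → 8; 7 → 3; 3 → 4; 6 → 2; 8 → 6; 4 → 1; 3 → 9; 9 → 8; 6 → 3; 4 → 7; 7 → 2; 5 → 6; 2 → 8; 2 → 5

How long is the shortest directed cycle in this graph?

3

For each vertex v, BFS finds the shortest path from v back to v.
The shortest such closed walk is 5 → 6 → 2 → 5, length 3.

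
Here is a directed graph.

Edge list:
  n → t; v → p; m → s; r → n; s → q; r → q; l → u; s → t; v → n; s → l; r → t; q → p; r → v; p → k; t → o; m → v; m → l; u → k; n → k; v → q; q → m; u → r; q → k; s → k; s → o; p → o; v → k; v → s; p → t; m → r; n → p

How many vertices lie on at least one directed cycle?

7

A vertex is on a directed cycle iff it belongs to a strongly connected component of size ≥ 2 (or has a self-loop).
The vertices on cycles are {l, m, q, r, s, u, v} — 7 in total.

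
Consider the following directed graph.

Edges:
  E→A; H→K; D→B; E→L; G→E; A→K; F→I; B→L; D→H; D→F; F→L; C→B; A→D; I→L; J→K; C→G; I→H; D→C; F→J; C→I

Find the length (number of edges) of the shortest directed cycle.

For each vertex v, BFS finds the shortest path from v back to v.
The shortest such closed walk is D → C → G → E → A → D, length 5.

5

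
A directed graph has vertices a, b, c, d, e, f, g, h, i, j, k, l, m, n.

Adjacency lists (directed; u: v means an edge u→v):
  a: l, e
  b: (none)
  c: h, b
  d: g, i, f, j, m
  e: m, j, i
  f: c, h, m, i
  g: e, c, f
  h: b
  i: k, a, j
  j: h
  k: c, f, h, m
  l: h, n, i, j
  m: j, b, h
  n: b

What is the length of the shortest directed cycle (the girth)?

3

For each vertex v, BFS finds the shortest path from v back to v.
The shortest such closed walk is i → k → f → i, length 3.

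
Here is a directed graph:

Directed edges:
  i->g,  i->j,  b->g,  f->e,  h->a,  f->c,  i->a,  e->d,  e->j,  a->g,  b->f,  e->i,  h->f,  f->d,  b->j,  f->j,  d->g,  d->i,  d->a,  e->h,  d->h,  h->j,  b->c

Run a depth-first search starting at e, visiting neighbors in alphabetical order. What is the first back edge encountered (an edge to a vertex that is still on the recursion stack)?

f->d

DFS from e (visiting neighbors in alphabetical order); mark gray on enter, black on exit:
e gray
  d gray
    a gray
      g gray
      g black
    a black
    d→g: g black — skip
    h gray
      h→a: a black — skip
      f gray
        c gray
        c black
        f→d: d is gray → back edge
First back edge: f → d.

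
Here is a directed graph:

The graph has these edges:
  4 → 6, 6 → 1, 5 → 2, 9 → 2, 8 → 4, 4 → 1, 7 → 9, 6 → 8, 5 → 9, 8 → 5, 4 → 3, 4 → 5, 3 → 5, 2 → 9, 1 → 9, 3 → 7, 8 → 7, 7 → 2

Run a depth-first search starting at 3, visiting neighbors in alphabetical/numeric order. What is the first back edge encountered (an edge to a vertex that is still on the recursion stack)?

DFS from 3 (visiting neighbors in alphabetical/numeric order); mark gray on enter, black on exit:
3 gray
  5 gray
    2 gray
      9 gray
        9→2: 2 is gray → back edge
First back edge: 9 → 2.

9→2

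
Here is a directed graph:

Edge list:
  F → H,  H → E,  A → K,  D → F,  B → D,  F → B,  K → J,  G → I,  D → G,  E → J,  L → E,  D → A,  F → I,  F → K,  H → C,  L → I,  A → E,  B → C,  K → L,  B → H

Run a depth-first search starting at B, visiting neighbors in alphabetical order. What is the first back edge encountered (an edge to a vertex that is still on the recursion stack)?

F→B

DFS from B (visiting neighbors in alphabetical order); mark gray on enter, black on exit:
B gray
  C gray
  C black
  D gray
    A gray
      E gray
        J gray
        J black
      E black
      K gray
        K→J: J black — skip
        L gray
          L→E: E black — skip
          I gray
          I black
        L black
      K black
    A black
    F gray
      F→B: B is gray → back edge
First back edge: F → B.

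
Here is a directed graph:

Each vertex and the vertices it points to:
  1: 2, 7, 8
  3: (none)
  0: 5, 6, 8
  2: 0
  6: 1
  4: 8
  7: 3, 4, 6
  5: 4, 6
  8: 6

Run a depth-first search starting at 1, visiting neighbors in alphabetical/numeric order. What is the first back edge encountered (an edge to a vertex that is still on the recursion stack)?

DFS from 1 (visiting neighbors in alphabetical/numeric order); mark gray on enter, black on exit:
1 gray
  2 gray
    0 gray
      5 gray
        4 gray
          8 gray
            6 gray
              6→1: 1 is gray → back edge
First back edge: 6 → 1.

6→1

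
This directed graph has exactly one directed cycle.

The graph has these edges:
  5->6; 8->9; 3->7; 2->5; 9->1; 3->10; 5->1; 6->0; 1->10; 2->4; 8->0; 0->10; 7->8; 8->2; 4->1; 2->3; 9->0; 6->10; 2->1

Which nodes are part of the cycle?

2, 3, 7, 8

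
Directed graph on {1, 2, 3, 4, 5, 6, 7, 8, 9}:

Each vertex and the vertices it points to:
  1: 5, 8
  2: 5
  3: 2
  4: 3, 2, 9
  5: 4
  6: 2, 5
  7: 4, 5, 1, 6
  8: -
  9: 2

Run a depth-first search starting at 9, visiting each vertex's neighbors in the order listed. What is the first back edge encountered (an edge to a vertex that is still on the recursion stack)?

3→2

DFS from 9 (visiting each vertex's neighbors in the order listed); mark gray on enter, black on exit:
9 gray
  2 gray
    5 gray
      4 gray
        3 gray
          3→2: 2 is gray → back edge
First back edge: 3 → 2.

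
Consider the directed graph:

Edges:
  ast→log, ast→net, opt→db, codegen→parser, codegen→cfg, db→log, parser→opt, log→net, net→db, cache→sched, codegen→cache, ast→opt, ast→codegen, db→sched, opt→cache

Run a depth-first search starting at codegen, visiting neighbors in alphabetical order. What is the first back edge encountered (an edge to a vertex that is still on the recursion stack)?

DFS from codegen (visiting neighbors in alphabetical order); mark gray on enter, black on exit:
codegen gray
  cache gray
    sched gray
    sched black
  cache black
  cfg gray
  cfg black
  parser gray
    opt gray
      opt→cache: cache black — skip
      db gray
        log gray
          net gray
            net→db: db is gray → back edge
First back edge: net → db.

net→db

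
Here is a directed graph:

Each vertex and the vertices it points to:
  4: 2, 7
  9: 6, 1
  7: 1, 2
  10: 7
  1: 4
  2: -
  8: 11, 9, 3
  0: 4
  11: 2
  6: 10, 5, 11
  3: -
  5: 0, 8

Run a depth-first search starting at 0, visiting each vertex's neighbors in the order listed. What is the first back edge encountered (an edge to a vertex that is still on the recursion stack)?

DFS from 0 (visiting each vertex's neighbors in the order listed); mark gray on enter, black on exit:
0 gray
  4 gray
    2 gray
    2 black
    7 gray
      1 gray
        1→4: 4 is gray → back edge
First back edge: 1 → 4.

1->4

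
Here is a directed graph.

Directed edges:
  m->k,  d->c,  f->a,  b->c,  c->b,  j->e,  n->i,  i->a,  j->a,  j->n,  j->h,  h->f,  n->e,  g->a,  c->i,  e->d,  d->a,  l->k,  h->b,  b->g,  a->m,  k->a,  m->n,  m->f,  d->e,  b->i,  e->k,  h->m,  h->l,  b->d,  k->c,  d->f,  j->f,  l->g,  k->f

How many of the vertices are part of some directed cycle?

11

A vertex is on a directed cycle iff it belongs to a strongly connected component of size ≥ 2 (or has a self-loop).
The vertices on cycles are {a, b, c, d, e, f, g, i, k, m, n} — 11 in total.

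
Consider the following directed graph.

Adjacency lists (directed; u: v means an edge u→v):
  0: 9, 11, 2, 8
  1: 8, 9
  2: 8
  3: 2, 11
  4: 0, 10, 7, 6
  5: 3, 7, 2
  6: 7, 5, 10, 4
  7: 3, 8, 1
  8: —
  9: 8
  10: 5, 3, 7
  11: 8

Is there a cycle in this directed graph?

DFS with white/gray/black marking, starting from 7:
7 gray
  3 gray
    2 gray
      8 gray
      8 black
    2 black
    11 gray
      11→8: 8 black — skip
    11 black
  3 black
  7→8: 8 black — skip
  1 gray
    1→8: 8 black — skip
    9 gray
      9→8: 8 black — skip
    9 black
  1 black
7 black
0 gray
  0→9: 9 black — skip
  0→11: 11 black — skip
  0→2: 2 black — skip
  0→8: 8 black — skip
0 black
4 gray
  4→0: 0 black — skip
  10 gray
    5 gray
      5→3: 3 black — skip
      5→7: 7 black — skip
      5→2: 2 black — skip
    5 black
    10→3: 3 black — skip
    10→7: 7 black — skip
  10 black
  4→7: 7 black — skip
  6 gray
    6→7: 7 black — skip
    6→5: 5 black — skip
    6→10: 10 black — skip
    6→4: 4 is gray → back edge
Back edge found, so a cycle exists: 4 → 6 → 4.

Yes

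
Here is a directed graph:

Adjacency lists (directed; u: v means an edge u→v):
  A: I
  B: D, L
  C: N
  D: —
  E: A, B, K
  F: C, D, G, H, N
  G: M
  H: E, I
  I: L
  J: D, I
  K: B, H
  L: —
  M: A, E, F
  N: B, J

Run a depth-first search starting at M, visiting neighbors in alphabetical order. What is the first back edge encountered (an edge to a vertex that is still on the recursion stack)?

H->E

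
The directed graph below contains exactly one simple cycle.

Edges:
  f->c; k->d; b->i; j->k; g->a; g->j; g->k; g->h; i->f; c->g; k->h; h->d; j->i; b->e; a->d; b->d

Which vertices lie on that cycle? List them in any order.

DFS with gray/black marking from i:
i gray
  f gray
    c gray
      g gray
        a gray
          d gray
          d black
        a black
        k gray
          k→d: d black — skip
          h gray
            h→d: d black — skip
          h black
        k black
        j gray
          j→k: k black — skip
          j→i: i is gray → back edge
Back edge closes the cycle i → f → c → g → j → i; its vertices are {c, f, g, i, j}.

c, f, g, i, j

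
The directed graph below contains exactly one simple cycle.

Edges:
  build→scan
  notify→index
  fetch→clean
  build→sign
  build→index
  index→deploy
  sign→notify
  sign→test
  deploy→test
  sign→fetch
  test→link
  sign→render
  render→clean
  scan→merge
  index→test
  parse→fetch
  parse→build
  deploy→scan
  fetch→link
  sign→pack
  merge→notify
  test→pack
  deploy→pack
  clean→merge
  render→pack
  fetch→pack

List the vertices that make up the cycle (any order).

DFS with gray/black marking from index:
index gray
  test gray
    link gray
    link black
    pack gray
    pack black
  test black
  deploy gray
    deploy→pack: pack black — skip
    deploy→test: test black — skip
    scan gray
      merge gray
        notify gray
          notify→index: index is gray → back edge
Back edge closes the cycle index → deploy → scan → merge → notify → index; its vertices are {scan, index, merge, deploy, notify}.

scan, index, merge, deploy, notify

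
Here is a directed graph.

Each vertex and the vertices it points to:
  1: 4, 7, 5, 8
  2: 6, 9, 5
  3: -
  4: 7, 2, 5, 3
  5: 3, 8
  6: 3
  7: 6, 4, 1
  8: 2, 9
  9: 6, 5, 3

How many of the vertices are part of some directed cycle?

7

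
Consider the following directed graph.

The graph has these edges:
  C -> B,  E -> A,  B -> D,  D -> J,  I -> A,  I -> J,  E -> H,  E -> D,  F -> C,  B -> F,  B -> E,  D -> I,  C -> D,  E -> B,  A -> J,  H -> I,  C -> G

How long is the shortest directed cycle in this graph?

2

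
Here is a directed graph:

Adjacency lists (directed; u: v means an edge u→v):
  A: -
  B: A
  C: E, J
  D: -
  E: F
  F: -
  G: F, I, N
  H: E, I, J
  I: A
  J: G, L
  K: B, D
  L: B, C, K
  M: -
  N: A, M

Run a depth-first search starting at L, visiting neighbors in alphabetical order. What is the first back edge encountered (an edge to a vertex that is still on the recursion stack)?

J->L

DFS from L (visiting neighbors in alphabetical order); mark gray on enter, black on exit:
L gray
  B gray
    A gray
    A black
  B black
  C gray
    E gray
      F gray
      F black
    E black
    J gray
      G gray
        G→F: F black — skip
        I gray
          I→A: A black — skip
        I black
        N gray
          N→A: A black — skip
          M gray
          M black
        N black
      G black
      J→L: L is gray → back edge
First back edge: J → L.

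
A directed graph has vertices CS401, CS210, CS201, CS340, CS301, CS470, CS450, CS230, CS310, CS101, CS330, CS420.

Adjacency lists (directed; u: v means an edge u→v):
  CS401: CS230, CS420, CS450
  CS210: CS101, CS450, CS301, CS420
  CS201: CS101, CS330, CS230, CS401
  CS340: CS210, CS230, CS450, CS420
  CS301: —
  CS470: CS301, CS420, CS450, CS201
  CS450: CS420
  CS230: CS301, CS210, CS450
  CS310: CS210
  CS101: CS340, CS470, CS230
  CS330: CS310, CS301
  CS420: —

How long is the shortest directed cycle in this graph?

3

For each vertex v, BFS finds the shortest path from v back to v.
The shortest such closed walk is CS201 → CS101 → CS470 → CS201, length 3.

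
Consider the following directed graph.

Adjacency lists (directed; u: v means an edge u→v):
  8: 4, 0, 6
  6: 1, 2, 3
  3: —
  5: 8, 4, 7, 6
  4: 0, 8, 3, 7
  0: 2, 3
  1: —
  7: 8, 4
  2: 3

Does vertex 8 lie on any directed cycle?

Yes

8 is on a cycle iff 8 can reach itself via ≥1 edge.
8 → 4 → 8 — yes.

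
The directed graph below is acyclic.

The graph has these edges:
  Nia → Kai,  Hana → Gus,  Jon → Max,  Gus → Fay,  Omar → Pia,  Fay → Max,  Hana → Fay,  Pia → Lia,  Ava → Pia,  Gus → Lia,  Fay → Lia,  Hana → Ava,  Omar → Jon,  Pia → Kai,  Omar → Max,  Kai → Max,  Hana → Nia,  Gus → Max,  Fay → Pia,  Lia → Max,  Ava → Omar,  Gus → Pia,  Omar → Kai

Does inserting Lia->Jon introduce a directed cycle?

No

Adding Lia→Jon creates a cycle iff Jon can already reach Lia.
Explore from Jon: no path reaches Lia. The graph stays acyclic.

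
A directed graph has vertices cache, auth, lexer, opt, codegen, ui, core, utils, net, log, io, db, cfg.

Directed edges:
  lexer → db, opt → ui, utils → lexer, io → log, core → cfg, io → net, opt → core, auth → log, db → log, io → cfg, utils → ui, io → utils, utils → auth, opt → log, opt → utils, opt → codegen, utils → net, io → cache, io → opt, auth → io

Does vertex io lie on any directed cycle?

Yes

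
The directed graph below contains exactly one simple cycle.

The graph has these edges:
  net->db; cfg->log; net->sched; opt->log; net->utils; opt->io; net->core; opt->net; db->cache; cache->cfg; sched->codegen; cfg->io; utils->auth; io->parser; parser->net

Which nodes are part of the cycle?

db, io, cfg, net, cache, parser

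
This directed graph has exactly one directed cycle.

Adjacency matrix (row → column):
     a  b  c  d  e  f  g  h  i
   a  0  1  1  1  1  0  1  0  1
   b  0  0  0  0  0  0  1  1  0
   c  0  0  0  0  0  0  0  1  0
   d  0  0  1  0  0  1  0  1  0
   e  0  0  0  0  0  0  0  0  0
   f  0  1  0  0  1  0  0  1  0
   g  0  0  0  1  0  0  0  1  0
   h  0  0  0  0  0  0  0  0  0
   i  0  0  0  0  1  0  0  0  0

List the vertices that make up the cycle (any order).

DFS with gray/black marking from d:
d gray
  f gray
    b gray
      g gray
        h gray
        h black
        g→d: d is gray → back edge
Back edge closes the cycle d → f → b → g → d; its vertices are {b, d, f, g}.

b, d, f, g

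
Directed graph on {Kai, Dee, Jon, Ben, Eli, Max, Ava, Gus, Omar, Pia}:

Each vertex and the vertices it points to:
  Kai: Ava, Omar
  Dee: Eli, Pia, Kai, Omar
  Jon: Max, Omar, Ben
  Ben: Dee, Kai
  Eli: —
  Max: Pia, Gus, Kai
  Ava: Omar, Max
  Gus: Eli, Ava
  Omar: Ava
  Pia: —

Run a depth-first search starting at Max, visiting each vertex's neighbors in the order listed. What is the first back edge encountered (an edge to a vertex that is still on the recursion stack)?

Omar->Ava

DFS from Max (visiting each vertex's neighbors in the order listed); mark gray on enter, black on exit:
Max gray
  Pia gray
  Pia black
  Gus gray
    Eli gray
    Eli black
    Ava gray
      Omar gray
        Omar→Ava: Ava is gray → back edge
First back edge: Omar → Ava.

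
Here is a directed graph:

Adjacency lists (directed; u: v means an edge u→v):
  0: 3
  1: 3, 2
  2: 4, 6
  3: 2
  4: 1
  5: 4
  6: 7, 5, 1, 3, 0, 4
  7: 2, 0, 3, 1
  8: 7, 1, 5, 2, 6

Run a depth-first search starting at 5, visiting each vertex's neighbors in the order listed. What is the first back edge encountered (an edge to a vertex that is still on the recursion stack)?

2→4

DFS from 5 (visiting each vertex's neighbors in the order listed); mark gray on enter, black on exit:
5 gray
  4 gray
    1 gray
      3 gray
        2 gray
          2→4: 4 is gray → back edge
First back edge: 2 → 4.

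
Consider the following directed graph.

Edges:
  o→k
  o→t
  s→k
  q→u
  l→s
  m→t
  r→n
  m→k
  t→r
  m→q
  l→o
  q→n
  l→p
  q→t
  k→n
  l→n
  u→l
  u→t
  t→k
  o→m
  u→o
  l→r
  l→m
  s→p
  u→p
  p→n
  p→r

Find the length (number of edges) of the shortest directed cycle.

4

For each vertex v, BFS finds the shortest path from v back to v.
The shortest such closed walk is q → u → o → m → q, length 4.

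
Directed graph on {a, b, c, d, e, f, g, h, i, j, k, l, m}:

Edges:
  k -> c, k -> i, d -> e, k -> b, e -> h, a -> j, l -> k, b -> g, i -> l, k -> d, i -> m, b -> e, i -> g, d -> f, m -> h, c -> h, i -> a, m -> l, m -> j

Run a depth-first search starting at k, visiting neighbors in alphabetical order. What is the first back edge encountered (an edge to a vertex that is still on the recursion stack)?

l->k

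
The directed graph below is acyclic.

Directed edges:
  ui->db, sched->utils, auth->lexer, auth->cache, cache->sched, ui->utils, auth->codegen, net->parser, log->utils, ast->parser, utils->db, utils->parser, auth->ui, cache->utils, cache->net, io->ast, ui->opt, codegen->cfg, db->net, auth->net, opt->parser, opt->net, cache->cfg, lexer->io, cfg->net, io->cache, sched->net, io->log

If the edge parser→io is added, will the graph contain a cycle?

Adding parser→io creates a cycle iff io can already reach parser.
Path from io: io → ast → parser.
So io → … → parser → io is a cycle.

Yes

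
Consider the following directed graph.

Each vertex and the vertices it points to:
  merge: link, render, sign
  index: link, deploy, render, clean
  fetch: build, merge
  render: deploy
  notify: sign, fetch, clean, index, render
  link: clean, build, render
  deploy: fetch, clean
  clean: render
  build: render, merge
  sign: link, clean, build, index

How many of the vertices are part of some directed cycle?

9

A vertex is on a directed cycle iff it belongs to a strongly connected component of size ≥ 2 (or has a self-loop).
The vertices on cycles are {link, sign, build, clean, fetch, index, merge, deploy, render} — 9 in total.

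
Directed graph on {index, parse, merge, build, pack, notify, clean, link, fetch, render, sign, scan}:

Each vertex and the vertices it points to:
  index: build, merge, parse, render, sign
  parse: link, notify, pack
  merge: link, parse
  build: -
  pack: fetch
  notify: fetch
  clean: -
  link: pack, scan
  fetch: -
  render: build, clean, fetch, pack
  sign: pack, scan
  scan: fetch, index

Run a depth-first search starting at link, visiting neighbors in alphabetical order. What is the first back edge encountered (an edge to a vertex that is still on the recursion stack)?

merge->link

DFS from link (visiting neighbors in alphabetical order); mark gray on enter, black on exit:
link gray
  pack gray
    fetch gray
    fetch black
  pack black
  scan gray
    scan→fetch: fetch black — skip
    index gray
      build gray
      build black
      merge gray
        merge→link: link is gray → back edge
First back edge: merge → link.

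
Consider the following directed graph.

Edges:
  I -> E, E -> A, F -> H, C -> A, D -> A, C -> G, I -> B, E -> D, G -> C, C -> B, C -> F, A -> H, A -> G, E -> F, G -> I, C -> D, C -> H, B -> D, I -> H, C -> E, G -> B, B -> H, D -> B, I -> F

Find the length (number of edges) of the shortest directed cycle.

2

For each vertex v, BFS finds the shortest path from v back to v.
The shortest such closed walk is G → C → G, length 2.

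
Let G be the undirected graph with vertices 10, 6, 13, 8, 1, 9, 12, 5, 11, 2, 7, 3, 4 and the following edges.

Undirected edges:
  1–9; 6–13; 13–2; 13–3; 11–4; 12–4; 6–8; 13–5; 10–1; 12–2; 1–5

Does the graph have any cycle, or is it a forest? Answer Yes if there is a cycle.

No

DFS, tracking each vertex's parent; an edge to a visited non-parent vertex closes a cycle.
Start from 6:
visit 6 (parent –)
  visit 8 (parent 6)
    8–6: parent, skip
  visit 13 (parent 6)
    13–6: parent, skip
    visit 3 (parent 13)
      3–13: parent, skip
    visit 5 (parent 13)
      5–13: parent, skip
      visit 1 (parent 5)
        visit 10 (parent 1)
          10–1: parent, skip
        visit 9 (parent 1)
          9–1: parent, skip
        1–5: parent, skip
    visit 2 (parent 13)
      2–13: parent, skip
      visit 12 (parent 2)
        12–2: parent, skip
        visit 4 (parent 12)
          visit 11 (parent 4)
            11–4: parent, skip
          4–12: parent, skip
visit 7 (parent –)
No non-parent visited neighbor found — the graph is a forest.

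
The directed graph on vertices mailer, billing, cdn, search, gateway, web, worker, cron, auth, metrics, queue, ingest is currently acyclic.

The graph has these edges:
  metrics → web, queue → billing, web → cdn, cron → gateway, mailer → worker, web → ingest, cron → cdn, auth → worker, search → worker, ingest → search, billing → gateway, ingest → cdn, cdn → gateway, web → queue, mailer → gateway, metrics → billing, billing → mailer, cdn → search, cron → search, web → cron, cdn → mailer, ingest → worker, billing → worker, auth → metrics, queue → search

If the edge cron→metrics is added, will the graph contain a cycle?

Yes

Adding cron→metrics creates a cycle iff metrics can already reach cron.
Path from metrics: metrics → web → cron.
So metrics → … → cron → metrics is a cycle.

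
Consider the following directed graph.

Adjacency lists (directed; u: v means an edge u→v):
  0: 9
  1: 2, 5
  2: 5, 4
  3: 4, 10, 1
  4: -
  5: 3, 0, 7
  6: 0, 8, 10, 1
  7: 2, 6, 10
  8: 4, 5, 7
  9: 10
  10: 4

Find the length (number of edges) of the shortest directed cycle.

3

For each vertex v, BFS finds the shortest path from v back to v.
The shortest such closed walk is 6 → 8 → 7 → 6, length 3.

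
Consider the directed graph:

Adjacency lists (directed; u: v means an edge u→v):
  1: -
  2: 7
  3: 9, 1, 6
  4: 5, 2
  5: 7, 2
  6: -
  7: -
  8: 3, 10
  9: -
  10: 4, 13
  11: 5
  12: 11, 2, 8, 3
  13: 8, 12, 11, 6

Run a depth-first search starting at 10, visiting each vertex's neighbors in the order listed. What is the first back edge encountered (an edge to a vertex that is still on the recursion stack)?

DFS from 10 (visiting each vertex's neighbors in the order listed); mark gray on enter, black on exit:
10 gray
  4 gray
    5 gray
      7 gray
      7 black
      2 gray
        2→7: 7 black — skip
      2 black
    5 black
    4→2: 2 black — skip
  4 black
  13 gray
    8 gray
      3 gray
        9 gray
        9 black
        1 gray
        1 black
        6 gray
        6 black
      3 black
      8→10: 10 is gray → back edge
First back edge: 8 → 10.

8->10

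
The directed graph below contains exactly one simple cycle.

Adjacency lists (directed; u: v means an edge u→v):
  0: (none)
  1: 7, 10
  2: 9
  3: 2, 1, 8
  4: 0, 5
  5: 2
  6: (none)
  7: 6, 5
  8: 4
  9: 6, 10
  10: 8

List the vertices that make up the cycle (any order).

2, 4, 5, 8, 9, 10

DFS with gray/black marking from 8:
8 gray
  4 gray
    0 gray
    0 black
    5 gray
      2 gray
        9 gray
          6 gray
          6 black
          10 gray
            10→8: 8 is gray → back edge
Back edge closes the cycle 8 → 4 → 5 → 2 → 9 → 10 → 8; its vertices are {2, 4, 5, 8, 9, 10}.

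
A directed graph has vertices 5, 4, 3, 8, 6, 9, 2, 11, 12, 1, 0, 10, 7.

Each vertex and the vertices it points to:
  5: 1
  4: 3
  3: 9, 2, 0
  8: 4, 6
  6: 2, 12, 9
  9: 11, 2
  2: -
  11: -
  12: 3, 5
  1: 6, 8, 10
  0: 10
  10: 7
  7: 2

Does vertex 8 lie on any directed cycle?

8 is on a cycle iff 8 can reach itself via ≥1 edge.
8 → 6 → 12 → 5 → 1 → 8 — yes.

Yes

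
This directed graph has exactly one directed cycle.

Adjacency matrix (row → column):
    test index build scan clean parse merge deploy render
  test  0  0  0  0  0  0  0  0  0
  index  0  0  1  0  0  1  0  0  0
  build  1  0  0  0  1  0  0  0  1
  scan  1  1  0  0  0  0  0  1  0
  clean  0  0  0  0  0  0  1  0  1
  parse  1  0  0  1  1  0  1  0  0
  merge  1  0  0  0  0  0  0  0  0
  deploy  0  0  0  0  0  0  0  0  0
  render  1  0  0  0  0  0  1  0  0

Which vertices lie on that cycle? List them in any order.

scan, index, parse

DFS with gray/black marking from index:
index gray
  build gray
    test gray
    test black
    clean gray
      render gray
        render→test: test black — skip
        merge gray
          merge→test: test black — skip
        merge black
      render black
      clean→merge: merge black — skip
    clean black
    build→render: render black — skip
  build black
  parse gray
    parse→clean: clean black — skip
    parse→test: test black — skip
    parse→merge: merge black — skip
    scan gray
      scan→index: index is gray → back edge
Back edge closes the cycle index → parse → scan → index; its vertices are {scan, index, parse}.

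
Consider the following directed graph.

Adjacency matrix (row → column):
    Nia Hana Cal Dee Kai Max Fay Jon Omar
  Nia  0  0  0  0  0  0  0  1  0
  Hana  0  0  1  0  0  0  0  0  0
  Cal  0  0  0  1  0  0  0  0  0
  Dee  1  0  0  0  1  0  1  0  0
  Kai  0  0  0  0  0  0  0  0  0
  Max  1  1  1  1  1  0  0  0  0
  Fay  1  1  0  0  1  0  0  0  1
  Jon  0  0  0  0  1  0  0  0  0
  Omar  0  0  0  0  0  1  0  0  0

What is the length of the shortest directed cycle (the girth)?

4

For each vertex v, BFS finds the shortest path from v back to v.
The shortest such closed walk is Fay → Omar → Max → Dee → Fay, length 4.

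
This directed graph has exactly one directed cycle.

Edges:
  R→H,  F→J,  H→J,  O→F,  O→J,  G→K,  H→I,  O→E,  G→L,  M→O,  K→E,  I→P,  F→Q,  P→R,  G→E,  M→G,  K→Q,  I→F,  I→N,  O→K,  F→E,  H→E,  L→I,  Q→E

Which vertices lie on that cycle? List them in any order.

H, I, P, R

DFS with gray/black marking from I:
I gray
  F gray
    Q gray
      E gray
      E black
    Q black
    F→E: E black — skip
    J gray
    J black
  F black
  N gray
  N black
  P gray
    R gray
      H gray
        H→I: I is gray → back edge
Back edge closes the cycle I → P → R → H → I; its vertices are {H, I, P, R}.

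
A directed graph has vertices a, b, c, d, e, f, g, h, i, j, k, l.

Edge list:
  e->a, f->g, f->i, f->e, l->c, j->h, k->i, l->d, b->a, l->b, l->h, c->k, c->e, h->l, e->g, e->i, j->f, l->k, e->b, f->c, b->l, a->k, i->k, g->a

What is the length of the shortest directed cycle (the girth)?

2

For each vertex v, BFS finds the shortest path from v back to v.
The shortest such closed walk is h → l → h, length 2.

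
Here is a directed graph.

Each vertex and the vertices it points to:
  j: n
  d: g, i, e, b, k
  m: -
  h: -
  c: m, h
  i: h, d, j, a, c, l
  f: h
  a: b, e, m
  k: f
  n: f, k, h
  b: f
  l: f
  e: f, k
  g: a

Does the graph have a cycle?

Yes

DFS with white/gray/black marking, starting from c:
c gray
  m gray
  m black
  h gray
  h black
c black
j gray
  n gray
    f gray
      f→h: h black — skip
    f black
    k gray
      k→f: f black — skip
    k black
    n→h: h black — skip
  n black
j black
d gray
  g gray
    a gray
      b gray
        b→f: f black — skip
      b black
      e gray
        e→f: f black — skip
        e→k: k black — skip
      e black
      a→m: m black — skip
    a black
  g black
  i gray
    i→h: h black — skip
    i→d: d is gray → back edge
Back edge found, so a cycle exists: d → i → d.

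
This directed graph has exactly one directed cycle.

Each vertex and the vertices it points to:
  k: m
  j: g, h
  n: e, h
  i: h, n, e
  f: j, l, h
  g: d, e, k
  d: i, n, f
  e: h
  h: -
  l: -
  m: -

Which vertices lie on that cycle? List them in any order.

d, f, g, j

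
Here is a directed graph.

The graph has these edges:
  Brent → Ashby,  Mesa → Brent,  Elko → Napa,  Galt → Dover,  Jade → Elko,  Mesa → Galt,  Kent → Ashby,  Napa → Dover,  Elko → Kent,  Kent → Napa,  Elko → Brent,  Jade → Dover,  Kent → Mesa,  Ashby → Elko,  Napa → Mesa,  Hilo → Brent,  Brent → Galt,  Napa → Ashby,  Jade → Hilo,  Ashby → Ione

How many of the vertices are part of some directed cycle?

6

A vertex is on a directed cycle iff it belongs to a strongly connected component of size ≥ 2 (or has a self-loop).
The vertices on cycles are {Elko, Kent, Mesa, Napa, Ashby, Brent} — 6 in total.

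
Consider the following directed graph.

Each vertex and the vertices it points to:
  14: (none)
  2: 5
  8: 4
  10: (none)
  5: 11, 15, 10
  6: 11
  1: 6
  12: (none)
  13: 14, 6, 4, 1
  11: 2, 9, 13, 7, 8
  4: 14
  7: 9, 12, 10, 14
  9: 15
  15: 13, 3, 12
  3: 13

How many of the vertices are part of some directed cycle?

10

A vertex is on a directed cycle iff it belongs to a strongly connected component of size ≥ 2 (or has a self-loop).
The vertices on cycles are {1, 2, 3, 5, 6, 7, 9, 11, 13, 15} — 10 in total.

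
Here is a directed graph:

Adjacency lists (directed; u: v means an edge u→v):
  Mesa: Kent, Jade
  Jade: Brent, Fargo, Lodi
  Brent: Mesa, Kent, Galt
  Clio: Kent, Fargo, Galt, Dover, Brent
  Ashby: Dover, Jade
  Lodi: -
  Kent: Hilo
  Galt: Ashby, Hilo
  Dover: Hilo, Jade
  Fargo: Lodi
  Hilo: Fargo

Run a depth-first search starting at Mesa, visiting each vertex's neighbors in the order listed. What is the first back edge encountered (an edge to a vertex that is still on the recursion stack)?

Brent->Mesa

DFS from Mesa (visiting each vertex's neighbors in the order listed); mark gray on enter, black on exit:
Mesa gray
  Kent gray
    Hilo gray
      Fargo gray
        Lodi gray
        Lodi black
      Fargo black
    Hilo black
  Kent black
  Jade gray
    Brent gray
      Brent→Mesa: Mesa is gray → back edge
First back edge: Brent → Mesa.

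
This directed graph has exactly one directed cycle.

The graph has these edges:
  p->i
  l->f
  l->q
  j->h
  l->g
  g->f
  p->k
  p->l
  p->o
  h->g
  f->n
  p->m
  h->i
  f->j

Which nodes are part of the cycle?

f, g, h, j

DFS with gray/black marking from g:
g gray
  f gray
    j gray
      h gray
        i gray
        i black
        h→g: g is gray → back edge
Back edge closes the cycle g → f → j → h → g; its vertices are {f, g, h, j}.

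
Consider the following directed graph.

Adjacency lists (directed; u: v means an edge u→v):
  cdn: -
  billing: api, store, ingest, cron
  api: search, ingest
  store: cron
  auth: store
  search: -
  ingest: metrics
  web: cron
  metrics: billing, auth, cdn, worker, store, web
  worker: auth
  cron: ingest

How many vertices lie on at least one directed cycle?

A vertex is on a directed cycle iff it belongs to a strongly connected component of size ≥ 2 (or has a self-loop).
The vertices on cycles are {api, web, auth, cron, store, ingest, worker, billing, metrics} — 9 in total.

9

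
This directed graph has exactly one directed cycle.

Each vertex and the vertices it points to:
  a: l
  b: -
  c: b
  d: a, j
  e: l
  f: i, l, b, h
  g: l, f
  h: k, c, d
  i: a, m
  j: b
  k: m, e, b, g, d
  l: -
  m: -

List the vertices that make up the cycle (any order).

f, g, h, k

DFS with gray/black marking from f:
f gray
  i gray
    a gray
      l gray
      l black
    a black
    m gray
    m black
  i black
  f→l: l black — skip
  b gray
  b black
  h gray
    k gray
      k→m: m black — skip
      e gray
        e→l: l black — skip
      e black
      k→b: b black — skip
      g gray
        g→l: l black — skip
        g→f: f is gray → back edge
Back edge closes the cycle f → h → k → g → f; its vertices are {f, g, h, k}.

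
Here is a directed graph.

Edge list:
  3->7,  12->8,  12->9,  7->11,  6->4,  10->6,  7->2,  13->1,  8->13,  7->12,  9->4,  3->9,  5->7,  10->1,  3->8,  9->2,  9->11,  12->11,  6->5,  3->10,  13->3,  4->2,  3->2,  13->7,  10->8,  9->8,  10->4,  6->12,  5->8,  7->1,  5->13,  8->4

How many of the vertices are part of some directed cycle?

9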